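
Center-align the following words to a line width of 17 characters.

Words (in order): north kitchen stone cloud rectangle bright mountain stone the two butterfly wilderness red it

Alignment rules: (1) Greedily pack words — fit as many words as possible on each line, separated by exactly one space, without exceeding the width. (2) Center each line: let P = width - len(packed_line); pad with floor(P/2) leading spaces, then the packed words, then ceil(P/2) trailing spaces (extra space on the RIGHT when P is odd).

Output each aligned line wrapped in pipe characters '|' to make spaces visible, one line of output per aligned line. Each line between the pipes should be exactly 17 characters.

Line 1: ['north', 'kitchen'] (min_width=13, slack=4)
Line 2: ['stone', 'cloud'] (min_width=11, slack=6)
Line 3: ['rectangle', 'bright'] (min_width=16, slack=1)
Line 4: ['mountain', 'stone'] (min_width=14, slack=3)
Line 5: ['the', 'two', 'butterfly'] (min_width=17, slack=0)
Line 6: ['wilderness', 'red', 'it'] (min_width=17, slack=0)

Answer: |  north kitchen  |
|   stone cloud   |
|rectangle bright |
| mountain stone  |
|the two butterfly|
|wilderness red it|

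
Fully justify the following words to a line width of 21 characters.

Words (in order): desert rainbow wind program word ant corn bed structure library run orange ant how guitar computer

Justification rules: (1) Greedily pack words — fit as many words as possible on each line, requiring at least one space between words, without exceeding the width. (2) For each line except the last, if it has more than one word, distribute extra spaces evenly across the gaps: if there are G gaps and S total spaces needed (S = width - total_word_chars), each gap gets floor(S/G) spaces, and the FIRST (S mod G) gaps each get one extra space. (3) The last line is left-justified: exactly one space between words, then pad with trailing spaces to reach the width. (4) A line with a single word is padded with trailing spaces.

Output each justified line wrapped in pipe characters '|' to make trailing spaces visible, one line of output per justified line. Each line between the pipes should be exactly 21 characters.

Answer: |desert  rainbow  wind|
|program word ant corn|
|bed structure library|
|run  orange  ant  how|
|guitar computer      |

Derivation:
Line 1: ['desert', 'rainbow', 'wind'] (min_width=19, slack=2)
Line 2: ['program', 'word', 'ant', 'corn'] (min_width=21, slack=0)
Line 3: ['bed', 'structure', 'library'] (min_width=21, slack=0)
Line 4: ['run', 'orange', 'ant', 'how'] (min_width=18, slack=3)
Line 5: ['guitar', 'computer'] (min_width=15, slack=6)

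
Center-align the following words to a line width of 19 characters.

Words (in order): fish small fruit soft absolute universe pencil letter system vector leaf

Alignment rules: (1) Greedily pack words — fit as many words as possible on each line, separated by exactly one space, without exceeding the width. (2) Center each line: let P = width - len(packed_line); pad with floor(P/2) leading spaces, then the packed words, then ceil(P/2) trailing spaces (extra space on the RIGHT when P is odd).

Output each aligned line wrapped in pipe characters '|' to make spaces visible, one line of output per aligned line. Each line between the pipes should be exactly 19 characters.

Line 1: ['fish', 'small', 'fruit'] (min_width=16, slack=3)
Line 2: ['soft', 'absolute'] (min_width=13, slack=6)
Line 3: ['universe', 'pencil'] (min_width=15, slack=4)
Line 4: ['letter', 'system'] (min_width=13, slack=6)
Line 5: ['vector', 'leaf'] (min_width=11, slack=8)

Answer: | fish small fruit  |
|   soft absolute   |
|  universe pencil  |
|   letter system   |
|    vector leaf    |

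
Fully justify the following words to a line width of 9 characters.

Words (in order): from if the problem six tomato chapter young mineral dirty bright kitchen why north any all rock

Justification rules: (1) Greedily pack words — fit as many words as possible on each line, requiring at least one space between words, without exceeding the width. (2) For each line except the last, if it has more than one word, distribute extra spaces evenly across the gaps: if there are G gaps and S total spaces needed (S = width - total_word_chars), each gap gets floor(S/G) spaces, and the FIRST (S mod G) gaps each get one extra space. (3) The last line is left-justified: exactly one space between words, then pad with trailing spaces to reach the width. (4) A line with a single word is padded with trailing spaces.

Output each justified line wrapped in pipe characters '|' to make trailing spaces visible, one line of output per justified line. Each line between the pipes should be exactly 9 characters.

Answer: |from   if|
|the      |
|problem  |
|six      |
|tomato   |
|chapter  |
|young    |
|mineral  |
|dirty    |
|bright   |
|kitchen  |
|why north|
|any   all|
|rock     |

Derivation:
Line 1: ['from', 'if'] (min_width=7, slack=2)
Line 2: ['the'] (min_width=3, slack=6)
Line 3: ['problem'] (min_width=7, slack=2)
Line 4: ['six'] (min_width=3, slack=6)
Line 5: ['tomato'] (min_width=6, slack=3)
Line 6: ['chapter'] (min_width=7, slack=2)
Line 7: ['young'] (min_width=5, slack=4)
Line 8: ['mineral'] (min_width=7, slack=2)
Line 9: ['dirty'] (min_width=5, slack=4)
Line 10: ['bright'] (min_width=6, slack=3)
Line 11: ['kitchen'] (min_width=7, slack=2)
Line 12: ['why', 'north'] (min_width=9, slack=0)
Line 13: ['any', 'all'] (min_width=7, slack=2)
Line 14: ['rock'] (min_width=4, slack=5)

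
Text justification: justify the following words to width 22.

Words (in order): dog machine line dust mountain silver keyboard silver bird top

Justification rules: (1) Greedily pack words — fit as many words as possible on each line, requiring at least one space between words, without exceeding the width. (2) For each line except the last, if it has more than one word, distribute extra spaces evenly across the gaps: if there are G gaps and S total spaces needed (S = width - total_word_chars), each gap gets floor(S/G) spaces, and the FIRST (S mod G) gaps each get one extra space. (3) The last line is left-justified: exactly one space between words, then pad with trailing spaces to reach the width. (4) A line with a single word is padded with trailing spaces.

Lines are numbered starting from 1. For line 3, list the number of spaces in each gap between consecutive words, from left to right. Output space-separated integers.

Answer: 2 2

Derivation:
Line 1: ['dog', 'machine', 'line', 'dust'] (min_width=21, slack=1)
Line 2: ['mountain', 'silver'] (min_width=15, slack=7)
Line 3: ['keyboard', 'silver', 'bird'] (min_width=20, slack=2)
Line 4: ['top'] (min_width=3, slack=19)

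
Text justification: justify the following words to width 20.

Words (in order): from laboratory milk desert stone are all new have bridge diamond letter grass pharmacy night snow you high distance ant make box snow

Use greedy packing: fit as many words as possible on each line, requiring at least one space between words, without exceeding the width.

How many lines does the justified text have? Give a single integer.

Line 1: ['from', 'laboratory', 'milk'] (min_width=20, slack=0)
Line 2: ['desert', 'stone', 'are', 'all'] (min_width=20, slack=0)
Line 3: ['new', 'have', 'bridge'] (min_width=15, slack=5)
Line 4: ['diamond', 'letter', 'grass'] (min_width=20, slack=0)
Line 5: ['pharmacy', 'night', 'snow'] (min_width=19, slack=1)
Line 6: ['you', 'high', 'distance'] (min_width=17, slack=3)
Line 7: ['ant', 'make', 'box', 'snow'] (min_width=17, slack=3)
Total lines: 7

Answer: 7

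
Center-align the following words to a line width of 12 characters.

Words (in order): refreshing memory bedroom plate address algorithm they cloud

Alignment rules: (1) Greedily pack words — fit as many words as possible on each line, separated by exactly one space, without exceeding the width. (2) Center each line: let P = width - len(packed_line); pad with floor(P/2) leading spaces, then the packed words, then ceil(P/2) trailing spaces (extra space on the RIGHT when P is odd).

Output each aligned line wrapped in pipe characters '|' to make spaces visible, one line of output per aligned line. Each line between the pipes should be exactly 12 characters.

Line 1: ['refreshing'] (min_width=10, slack=2)
Line 2: ['memory'] (min_width=6, slack=6)
Line 3: ['bedroom'] (min_width=7, slack=5)
Line 4: ['plate'] (min_width=5, slack=7)
Line 5: ['address'] (min_width=7, slack=5)
Line 6: ['algorithm'] (min_width=9, slack=3)
Line 7: ['they', 'cloud'] (min_width=10, slack=2)

Answer: | refreshing |
|   memory   |
|  bedroom   |
|   plate    |
|  address   |
| algorithm  |
| they cloud |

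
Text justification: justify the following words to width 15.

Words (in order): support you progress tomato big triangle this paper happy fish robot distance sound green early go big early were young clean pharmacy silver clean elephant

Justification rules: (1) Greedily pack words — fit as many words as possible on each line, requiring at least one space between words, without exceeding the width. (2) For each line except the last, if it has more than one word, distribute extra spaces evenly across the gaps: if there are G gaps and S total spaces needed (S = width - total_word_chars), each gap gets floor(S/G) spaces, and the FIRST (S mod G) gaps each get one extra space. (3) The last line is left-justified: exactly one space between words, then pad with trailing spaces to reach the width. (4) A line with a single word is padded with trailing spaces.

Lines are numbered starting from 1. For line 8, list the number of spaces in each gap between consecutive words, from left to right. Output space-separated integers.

Answer: 3 2

Derivation:
Line 1: ['support', 'you'] (min_width=11, slack=4)
Line 2: ['progress', 'tomato'] (min_width=15, slack=0)
Line 3: ['big', 'triangle'] (min_width=12, slack=3)
Line 4: ['this', 'paper'] (min_width=10, slack=5)
Line 5: ['happy', 'fish'] (min_width=10, slack=5)
Line 6: ['robot', 'distance'] (min_width=14, slack=1)
Line 7: ['sound', 'green'] (min_width=11, slack=4)
Line 8: ['early', 'go', 'big'] (min_width=12, slack=3)
Line 9: ['early', 'were'] (min_width=10, slack=5)
Line 10: ['young', 'clean'] (min_width=11, slack=4)
Line 11: ['pharmacy', 'silver'] (min_width=15, slack=0)
Line 12: ['clean', 'elephant'] (min_width=14, slack=1)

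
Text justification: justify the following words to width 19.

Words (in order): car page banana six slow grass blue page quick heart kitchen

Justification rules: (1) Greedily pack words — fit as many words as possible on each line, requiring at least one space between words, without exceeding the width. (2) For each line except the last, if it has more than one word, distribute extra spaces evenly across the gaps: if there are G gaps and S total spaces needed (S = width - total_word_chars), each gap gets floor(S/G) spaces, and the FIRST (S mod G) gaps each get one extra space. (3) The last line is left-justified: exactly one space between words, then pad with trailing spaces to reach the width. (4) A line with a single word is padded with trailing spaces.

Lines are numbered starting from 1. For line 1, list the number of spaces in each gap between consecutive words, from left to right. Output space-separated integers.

Answer: 1 1 1

Derivation:
Line 1: ['car', 'page', 'banana', 'six'] (min_width=19, slack=0)
Line 2: ['slow', 'grass', 'blue'] (min_width=15, slack=4)
Line 3: ['page', 'quick', 'heart'] (min_width=16, slack=3)
Line 4: ['kitchen'] (min_width=7, slack=12)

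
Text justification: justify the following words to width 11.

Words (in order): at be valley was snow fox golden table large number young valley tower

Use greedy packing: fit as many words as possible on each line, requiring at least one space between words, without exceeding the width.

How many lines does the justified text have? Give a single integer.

Answer: 9

Derivation:
Line 1: ['at', 'be'] (min_width=5, slack=6)
Line 2: ['valley', 'was'] (min_width=10, slack=1)
Line 3: ['snow', 'fox'] (min_width=8, slack=3)
Line 4: ['golden'] (min_width=6, slack=5)
Line 5: ['table', 'large'] (min_width=11, slack=0)
Line 6: ['number'] (min_width=6, slack=5)
Line 7: ['young'] (min_width=5, slack=6)
Line 8: ['valley'] (min_width=6, slack=5)
Line 9: ['tower'] (min_width=5, slack=6)
Total lines: 9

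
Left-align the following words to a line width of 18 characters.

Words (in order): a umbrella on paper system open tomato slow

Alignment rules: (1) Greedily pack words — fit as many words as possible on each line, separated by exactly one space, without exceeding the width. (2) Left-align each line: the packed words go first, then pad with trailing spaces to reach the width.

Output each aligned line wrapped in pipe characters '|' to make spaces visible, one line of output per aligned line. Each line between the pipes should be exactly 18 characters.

Answer: |a umbrella on     |
|paper system open |
|tomato slow       |

Derivation:
Line 1: ['a', 'umbrella', 'on'] (min_width=13, slack=5)
Line 2: ['paper', 'system', 'open'] (min_width=17, slack=1)
Line 3: ['tomato', 'slow'] (min_width=11, slack=7)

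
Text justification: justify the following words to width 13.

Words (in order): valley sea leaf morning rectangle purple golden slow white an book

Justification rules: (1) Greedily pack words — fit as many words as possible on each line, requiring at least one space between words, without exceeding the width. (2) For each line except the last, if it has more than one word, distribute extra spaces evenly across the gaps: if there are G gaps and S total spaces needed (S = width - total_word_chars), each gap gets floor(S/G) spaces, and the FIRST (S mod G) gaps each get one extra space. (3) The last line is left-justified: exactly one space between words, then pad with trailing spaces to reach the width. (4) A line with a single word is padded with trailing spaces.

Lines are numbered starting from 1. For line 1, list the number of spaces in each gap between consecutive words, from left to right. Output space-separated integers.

Line 1: ['valley', 'sea'] (min_width=10, slack=3)
Line 2: ['leaf', 'morning'] (min_width=12, slack=1)
Line 3: ['rectangle'] (min_width=9, slack=4)
Line 4: ['purple', 'golden'] (min_width=13, slack=0)
Line 5: ['slow', 'white', 'an'] (min_width=13, slack=0)
Line 6: ['book'] (min_width=4, slack=9)

Answer: 4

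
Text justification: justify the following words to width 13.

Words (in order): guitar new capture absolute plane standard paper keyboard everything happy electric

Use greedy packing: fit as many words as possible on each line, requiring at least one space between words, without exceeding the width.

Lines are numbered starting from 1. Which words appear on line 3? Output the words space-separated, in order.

Answer: absolute

Derivation:
Line 1: ['guitar', 'new'] (min_width=10, slack=3)
Line 2: ['capture'] (min_width=7, slack=6)
Line 3: ['absolute'] (min_width=8, slack=5)
Line 4: ['plane'] (min_width=5, slack=8)
Line 5: ['standard'] (min_width=8, slack=5)
Line 6: ['paper'] (min_width=5, slack=8)
Line 7: ['keyboard'] (min_width=8, slack=5)
Line 8: ['everything'] (min_width=10, slack=3)
Line 9: ['happy'] (min_width=5, slack=8)
Line 10: ['electric'] (min_width=8, slack=5)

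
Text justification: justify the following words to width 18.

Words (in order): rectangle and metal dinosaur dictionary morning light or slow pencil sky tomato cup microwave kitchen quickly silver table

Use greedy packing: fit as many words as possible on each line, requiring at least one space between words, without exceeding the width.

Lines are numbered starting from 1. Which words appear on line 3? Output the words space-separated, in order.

Line 1: ['rectangle', 'and'] (min_width=13, slack=5)
Line 2: ['metal', 'dinosaur'] (min_width=14, slack=4)
Line 3: ['dictionary', 'morning'] (min_width=18, slack=0)
Line 4: ['light', 'or', 'slow'] (min_width=13, slack=5)
Line 5: ['pencil', 'sky', 'tomato'] (min_width=17, slack=1)
Line 6: ['cup', 'microwave'] (min_width=13, slack=5)
Line 7: ['kitchen', 'quickly'] (min_width=15, slack=3)
Line 8: ['silver', 'table'] (min_width=12, slack=6)

Answer: dictionary morning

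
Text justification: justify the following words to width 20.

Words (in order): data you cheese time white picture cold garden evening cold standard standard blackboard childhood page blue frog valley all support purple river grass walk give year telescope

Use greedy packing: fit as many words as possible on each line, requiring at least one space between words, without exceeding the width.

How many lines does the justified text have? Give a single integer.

Answer: 10

Derivation:
Line 1: ['data', 'you', 'cheese', 'time'] (min_width=20, slack=0)
Line 2: ['white', 'picture', 'cold'] (min_width=18, slack=2)
Line 3: ['garden', 'evening', 'cold'] (min_width=19, slack=1)
Line 4: ['standard', 'standard'] (min_width=17, slack=3)
Line 5: ['blackboard', 'childhood'] (min_width=20, slack=0)
Line 6: ['page', 'blue', 'frog'] (min_width=14, slack=6)
Line 7: ['valley', 'all', 'support'] (min_width=18, slack=2)
Line 8: ['purple', 'river', 'grass'] (min_width=18, slack=2)
Line 9: ['walk', 'give', 'year'] (min_width=14, slack=6)
Line 10: ['telescope'] (min_width=9, slack=11)
Total lines: 10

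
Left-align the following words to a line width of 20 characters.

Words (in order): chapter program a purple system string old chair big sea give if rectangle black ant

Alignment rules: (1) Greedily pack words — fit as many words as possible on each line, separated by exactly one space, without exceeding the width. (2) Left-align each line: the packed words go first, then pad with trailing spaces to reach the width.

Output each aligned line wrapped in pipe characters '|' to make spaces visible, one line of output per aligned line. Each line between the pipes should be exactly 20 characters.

Line 1: ['chapter', 'program', 'a'] (min_width=17, slack=3)
Line 2: ['purple', 'system', 'string'] (min_width=20, slack=0)
Line 3: ['old', 'chair', 'big', 'sea'] (min_width=17, slack=3)
Line 4: ['give', 'if', 'rectangle'] (min_width=17, slack=3)
Line 5: ['black', 'ant'] (min_width=9, slack=11)

Answer: |chapter program a   |
|purple system string|
|old chair big sea   |
|give if rectangle   |
|black ant           |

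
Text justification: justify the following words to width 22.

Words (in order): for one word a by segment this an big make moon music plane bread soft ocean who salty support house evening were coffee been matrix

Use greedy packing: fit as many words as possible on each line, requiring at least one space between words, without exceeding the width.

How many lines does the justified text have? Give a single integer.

Answer: 7

Derivation:
Line 1: ['for', 'one', 'word', 'a', 'by'] (min_width=17, slack=5)
Line 2: ['segment', 'this', 'an', 'big'] (min_width=19, slack=3)
Line 3: ['make', 'moon', 'music', 'plane'] (min_width=21, slack=1)
Line 4: ['bread', 'soft', 'ocean', 'who'] (min_width=20, slack=2)
Line 5: ['salty', 'support', 'house'] (min_width=19, slack=3)
Line 6: ['evening', 'were', 'coffee'] (min_width=19, slack=3)
Line 7: ['been', 'matrix'] (min_width=11, slack=11)
Total lines: 7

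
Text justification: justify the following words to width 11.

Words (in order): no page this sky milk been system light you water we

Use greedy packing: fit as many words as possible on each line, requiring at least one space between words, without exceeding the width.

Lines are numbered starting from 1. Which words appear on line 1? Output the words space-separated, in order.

Line 1: ['no', 'page'] (min_width=7, slack=4)
Line 2: ['this', 'sky'] (min_width=8, slack=3)
Line 3: ['milk', 'been'] (min_width=9, slack=2)
Line 4: ['system'] (min_width=6, slack=5)
Line 5: ['light', 'you'] (min_width=9, slack=2)
Line 6: ['water', 'we'] (min_width=8, slack=3)

Answer: no page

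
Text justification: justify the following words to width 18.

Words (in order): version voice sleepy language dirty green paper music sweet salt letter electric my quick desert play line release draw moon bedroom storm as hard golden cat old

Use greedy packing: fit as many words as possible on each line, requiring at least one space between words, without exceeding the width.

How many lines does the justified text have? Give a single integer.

Answer: 10

Derivation:
Line 1: ['version', 'voice'] (min_width=13, slack=5)
Line 2: ['sleepy', 'language'] (min_width=15, slack=3)
Line 3: ['dirty', 'green', 'paper'] (min_width=17, slack=1)
Line 4: ['music', 'sweet', 'salt'] (min_width=16, slack=2)
Line 5: ['letter', 'electric', 'my'] (min_width=18, slack=0)
Line 6: ['quick', 'desert', 'play'] (min_width=17, slack=1)
Line 7: ['line', 'release', 'draw'] (min_width=17, slack=1)
Line 8: ['moon', 'bedroom', 'storm'] (min_width=18, slack=0)
Line 9: ['as', 'hard', 'golden', 'cat'] (min_width=18, slack=0)
Line 10: ['old'] (min_width=3, slack=15)
Total lines: 10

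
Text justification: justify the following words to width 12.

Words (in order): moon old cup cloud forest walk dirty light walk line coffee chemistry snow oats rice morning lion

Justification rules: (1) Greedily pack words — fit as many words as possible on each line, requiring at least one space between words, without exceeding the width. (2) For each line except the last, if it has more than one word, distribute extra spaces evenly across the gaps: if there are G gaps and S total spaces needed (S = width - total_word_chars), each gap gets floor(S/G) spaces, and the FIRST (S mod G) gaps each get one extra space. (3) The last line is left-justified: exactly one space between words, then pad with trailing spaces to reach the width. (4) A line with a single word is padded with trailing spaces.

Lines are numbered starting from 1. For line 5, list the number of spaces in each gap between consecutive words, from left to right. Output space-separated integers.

Line 1: ['moon', 'old', 'cup'] (min_width=12, slack=0)
Line 2: ['cloud', 'forest'] (min_width=12, slack=0)
Line 3: ['walk', 'dirty'] (min_width=10, slack=2)
Line 4: ['light', 'walk'] (min_width=10, slack=2)
Line 5: ['line', 'coffee'] (min_width=11, slack=1)
Line 6: ['chemistry'] (min_width=9, slack=3)
Line 7: ['snow', 'oats'] (min_width=9, slack=3)
Line 8: ['rice', 'morning'] (min_width=12, slack=0)
Line 9: ['lion'] (min_width=4, slack=8)

Answer: 2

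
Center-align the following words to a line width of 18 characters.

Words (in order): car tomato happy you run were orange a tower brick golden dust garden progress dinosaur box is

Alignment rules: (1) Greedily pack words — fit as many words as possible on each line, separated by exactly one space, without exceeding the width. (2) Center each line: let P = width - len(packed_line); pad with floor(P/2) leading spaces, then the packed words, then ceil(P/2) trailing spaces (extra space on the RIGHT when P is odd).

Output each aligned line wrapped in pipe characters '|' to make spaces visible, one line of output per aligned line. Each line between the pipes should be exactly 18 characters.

Line 1: ['car', 'tomato', 'happy'] (min_width=16, slack=2)
Line 2: ['you', 'run', 'were'] (min_width=12, slack=6)
Line 3: ['orange', 'a', 'tower'] (min_width=14, slack=4)
Line 4: ['brick', 'golden', 'dust'] (min_width=17, slack=1)
Line 5: ['garden', 'progress'] (min_width=15, slack=3)
Line 6: ['dinosaur', 'box', 'is'] (min_width=15, slack=3)

Answer: | car tomato happy |
|   you run were   |
|  orange a tower  |
|brick golden dust |
| garden progress  |
| dinosaur box is  |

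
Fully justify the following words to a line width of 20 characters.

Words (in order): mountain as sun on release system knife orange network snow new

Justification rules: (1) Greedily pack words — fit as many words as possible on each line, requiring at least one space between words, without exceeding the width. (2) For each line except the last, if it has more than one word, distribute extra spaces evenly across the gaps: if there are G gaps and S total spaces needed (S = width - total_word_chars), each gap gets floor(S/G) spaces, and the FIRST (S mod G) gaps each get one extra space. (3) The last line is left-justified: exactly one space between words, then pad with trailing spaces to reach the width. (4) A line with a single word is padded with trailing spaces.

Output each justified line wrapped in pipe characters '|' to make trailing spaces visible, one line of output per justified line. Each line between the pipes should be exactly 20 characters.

Answer: |mountain  as  sun on|
|release system knife|
|orange  network snow|
|new                 |

Derivation:
Line 1: ['mountain', 'as', 'sun', 'on'] (min_width=18, slack=2)
Line 2: ['release', 'system', 'knife'] (min_width=20, slack=0)
Line 3: ['orange', 'network', 'snow'] (min_width=19, slack=1)
Line 4: ['new'] (min_width=3, slack=17)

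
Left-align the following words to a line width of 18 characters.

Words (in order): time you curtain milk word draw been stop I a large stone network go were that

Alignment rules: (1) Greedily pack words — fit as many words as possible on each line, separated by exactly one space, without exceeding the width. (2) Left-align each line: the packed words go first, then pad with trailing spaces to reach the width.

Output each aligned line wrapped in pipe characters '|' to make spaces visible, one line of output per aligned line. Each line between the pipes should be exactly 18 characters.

Answer: |time you curtain  |
|milk word draw    |
|been stop I a     |
|large stone       |
|network go were   |
|that              |

Derivation:
Line 1: ['time', 'you', 'curtain'] (min_width=16, slack=2)
Line 2: ['milk', 'word', 'draw'] (min_width=14, slack=4)
Line 3: ['been', 'stop', 'I', 'a'] (min_width=13, slack=5)
Line 4: ['large', 'stone'] (min_width=11, slack=7)
Line 5: ['network', 'go', 'were'] (min_width=15, slack=3)
Line 6: ['that'] (min_width=4, slack=14)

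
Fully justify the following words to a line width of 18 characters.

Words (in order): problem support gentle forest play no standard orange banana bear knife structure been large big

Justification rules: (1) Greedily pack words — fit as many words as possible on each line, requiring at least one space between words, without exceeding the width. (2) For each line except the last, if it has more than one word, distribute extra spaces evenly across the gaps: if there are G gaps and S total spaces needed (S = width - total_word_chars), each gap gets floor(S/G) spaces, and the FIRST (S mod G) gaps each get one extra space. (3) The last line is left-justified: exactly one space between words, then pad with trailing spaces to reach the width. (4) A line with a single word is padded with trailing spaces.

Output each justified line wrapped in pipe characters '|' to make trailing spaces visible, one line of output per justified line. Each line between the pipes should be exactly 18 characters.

Answer: |problem    support|
|gentle forest play|
|no standard orange|
|banana  bear knife|
|structure     been|
|large big         |

Derivation:
Line 1: ['problem', 'support'] (min_width=15, slack=3)
Line 2: ['gentle', 'forest', 'play'] (min_width=18, slack=0)
Line 3: ['no', 'standard', 'orange'] (min_width=18, slack=0)
Line 4: ['banana', 'bear', 'knife'] (min_width=17, slack=1)
Line 5: ['structure', 'been'] (min_width=14, slack=4)
Line 6: ['large', 'big'] (min_width=9, slack=9)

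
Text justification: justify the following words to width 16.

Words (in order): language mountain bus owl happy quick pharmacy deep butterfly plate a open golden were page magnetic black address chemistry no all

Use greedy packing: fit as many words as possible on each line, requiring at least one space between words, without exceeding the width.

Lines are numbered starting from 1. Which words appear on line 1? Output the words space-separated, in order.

Answer: language

Derivation:
Line 1: ['language'] (min_width=8, slack=8)
Line 2: ['mountain', 'bus', 'owl'] (min_width=16, slack=0)
Line 3: ['happy', 'quick'] (min_width=11, slack=5)
Line 4: ['pharmacy', 'deep'] (min_width=13, slack=3)
Line 5: ['butterfly', 'plate'] (min_width=15, slack=1)
Line 6: ['a', 'open', 'golden'] (min_width=13, slack=3)
Line 7: ['were', 'page'] (min_width=9, slack=7)
Line 8: ['magnetic', 'black'] (min_width=14, slack=2)
Line 9: ['address'] (min_width=7, slack=9)
Line 10: ['chemistry', 'no', 'all'] (min_width=16, slack=0)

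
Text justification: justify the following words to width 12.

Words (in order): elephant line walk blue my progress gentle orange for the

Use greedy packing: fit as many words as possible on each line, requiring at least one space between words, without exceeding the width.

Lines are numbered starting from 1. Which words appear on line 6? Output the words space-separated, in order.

Line 1: ['elephant'] (min_width=8, slack=4)
Line 2: ['line', 'walk'] (min_width=9, slack=3)
Line 3: ['blue', 'my'] (min_width=7, slack=5)
Line 4: ['progress'] (min_width=8, slack=4)
Line 5: ['gentle'] (min_width=6, slack=6)
Line 6: ['orange', 'for'] (min_width=10, slack=2)
Line 7: ['the'] (min_width=3, slack=9)

Answer: orange for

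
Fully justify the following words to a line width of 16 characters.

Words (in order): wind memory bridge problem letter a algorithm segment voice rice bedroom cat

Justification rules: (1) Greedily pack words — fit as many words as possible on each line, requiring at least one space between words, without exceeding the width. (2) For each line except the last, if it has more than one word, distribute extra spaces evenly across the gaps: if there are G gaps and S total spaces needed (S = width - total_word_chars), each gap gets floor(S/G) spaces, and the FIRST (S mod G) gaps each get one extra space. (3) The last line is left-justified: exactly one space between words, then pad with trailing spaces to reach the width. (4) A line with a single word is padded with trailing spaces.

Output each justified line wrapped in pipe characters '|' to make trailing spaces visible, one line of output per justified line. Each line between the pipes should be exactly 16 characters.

Line 1: ['wind', 'memory'] (min_width=11, slack=5)
Line 2: ['bridge', 'problem'] (min_width=14, slack=2)
Line 3: ['letter', 'a'] (min_width=8, slack=8)
Line 4: ['algorithm'] (min_width=9, slack=7)
Line 5: ['segment', 'voice'] (min_width=13, slack=3)
Line 6: ['rice', 'bedroom', 'cat'] (min_width=16, slack=0)

Answer: |wind      memory|
|bridge   problem|
|letter         a|
|algorithm       |
|segment    voice|
|rice bedroom cat|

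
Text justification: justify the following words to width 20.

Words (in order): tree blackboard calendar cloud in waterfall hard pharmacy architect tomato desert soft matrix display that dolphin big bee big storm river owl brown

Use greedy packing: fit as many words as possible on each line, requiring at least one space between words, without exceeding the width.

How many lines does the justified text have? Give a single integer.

Line 1: ['tree', 'blackboard'] (min_width=15, slack=5)
Line 2: ['calendar', 'cloud', 'in'] (min_width=17, slack=3)
Line 3: ['waterfall', 'hard'] (min_width=14, slack=6)
Line 4: ['pharmacy', 'architect'] (min_width=18, slack=2)
Line 5: ['tomato', 'desert', 'soft'] (min_width=18, slack=2)
Line 6: ['matrix', 'display', 'that'] (min_width=19, slack=1)
Line 7: ['dolphin', 'big', 'bee', 'big'] (min_width=19, slack=1)
Line 8: ['storm', 'river', 'owl'] (min_width=15, slack=5)
Line 9: ['brown'] (min_width=5, slack=15)
Total lines: 9

Answer: 9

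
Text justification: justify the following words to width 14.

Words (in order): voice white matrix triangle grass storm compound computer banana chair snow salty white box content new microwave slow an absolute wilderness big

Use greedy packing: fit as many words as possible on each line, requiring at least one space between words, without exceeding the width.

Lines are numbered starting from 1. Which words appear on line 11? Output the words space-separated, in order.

Answer: an absolute

Derivation:
Line 1: ['voice', 'white'] (min_width=11, slack=3)
Line 2: ['matrix'] (min_width=6, slack=8)
Line 3: ['triangle', 'grass'] (min_width=14, slack=0)
Line 4: ['storm', 'compound'] (min_width=14, slack=0)
Line 5: ['computer'] (min_width=8, slack=6)
Line 6: ['banana', 'chair'] (min_width=12, slack=2)
Line 7: ['snow', 'salty'] (min_width=10, slack=4)
Line 8: ['white', 'box'] (min_width=9, slack=5)
Line 9: ['content', 'new'] (min_width=11, slack=3)
Line 10: ['microwave', 'slow'] (min_width=14, slack=0)
Line 11: ['an', 'absolute'] (min_width=11, slack=3)
Line 12: ['wilderness', 'big'] (min_width=14, slack=0)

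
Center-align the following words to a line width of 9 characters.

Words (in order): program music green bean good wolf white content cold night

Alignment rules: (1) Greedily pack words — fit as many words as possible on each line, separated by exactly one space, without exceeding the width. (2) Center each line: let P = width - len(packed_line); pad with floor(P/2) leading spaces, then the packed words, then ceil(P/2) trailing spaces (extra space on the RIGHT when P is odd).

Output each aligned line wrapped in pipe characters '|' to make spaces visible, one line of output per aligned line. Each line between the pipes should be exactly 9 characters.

Line 1: ['program'] (min_width=7, slack=2)
Line 2: ['music'] (min_width=5, slack=4)
Line 3: ['green'] (min_width=5, slack=4)
Line 4: ['bean', 'good'] (min_width=9, slack=0)
Line 5: ['wolf'] (min_width=4, slack=5)
Line 6: ['white'] (min_width=5, slack=4)
Line 7: ['content'] (min_width=7, slack=2)
Line 8: ['cold'] (min_width=4, slack=5)
Line 9: ['night'] (min_width=5, slack=4)

Answer: | program |
|  music  |
|  green  |
|bean good|
|  wolf   |
|  white  |
| content |
|  cold   |
|  night  |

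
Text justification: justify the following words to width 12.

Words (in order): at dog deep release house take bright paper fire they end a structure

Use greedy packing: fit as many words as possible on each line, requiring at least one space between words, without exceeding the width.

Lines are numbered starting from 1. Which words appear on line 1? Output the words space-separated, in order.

Answer: at dog deep

Derivation:
Line 1: ['at', 'dog', 'deep'] (min_width=11, slack=1)
Line 2: ['release'] (min_width=7, slack=5)
Line 3: ['house', 'take'] (min_width=10, slack=2)
Line 4: ['bright', 'paper'] (min_width=12, slack=0)
Line 5: ['fire', 'they'] (min_width=9, slack=3)
Line 6: ['end', 'a'] (min_width=5, slack=7)
Line 7: ['structure'] (min_width=9, slack=3)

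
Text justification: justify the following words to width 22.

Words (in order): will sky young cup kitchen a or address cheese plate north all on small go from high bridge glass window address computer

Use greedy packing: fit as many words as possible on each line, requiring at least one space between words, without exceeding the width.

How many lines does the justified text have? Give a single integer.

Answer: 6

Derivation:
Line 1: ['will', 'sky', 'young', 'cup'] (min_width=18, slack=4)
Line 2: ['kitchen', 'a', 'or', 'address'] (min_width=20, slack=2)
Line 3: ['cheese', 'plate', 'north', 'all'] (min_width=22, slack=0)
Line 4: ['on', 'small', 'go', 'from', 'high'] (min_width=21, slack=1)
Line 5: ['bridge', 'glass', 'window'] (min_width=19, slack=3)
Line 6: ['address', 'computer'] (min_width=16, slack=6)
Total lines: 6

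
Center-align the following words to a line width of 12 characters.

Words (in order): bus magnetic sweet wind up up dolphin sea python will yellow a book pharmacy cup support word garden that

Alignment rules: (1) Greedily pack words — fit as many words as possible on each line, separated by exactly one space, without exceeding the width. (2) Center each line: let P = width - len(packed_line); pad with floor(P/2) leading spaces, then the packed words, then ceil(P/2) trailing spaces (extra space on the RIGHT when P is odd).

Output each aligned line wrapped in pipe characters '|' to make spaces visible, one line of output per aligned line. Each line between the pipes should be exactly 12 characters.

Answer: |bus magnetic|
| sweet wind |
|   up up    |
|dolphin sea |
|python will |
|  yellow a  |
|    book    |
|pharmacy cup|
|support word|
|garden that |

Derivation:
Line 1: ['bus', 'magnetic'] (min_width=12, slack=0)
Line 2: ['sweet', 'wind'] (min_width=10, slack=2)
Line 3: ['up', 'up'] (min_width=5, slack=7)
Line 4: ['dolphin', 'sea'] (min_width=11, slack=1)
Line 5: ['python', 'will'] (min_width=11, slack=1)
Line 6: ['yellow', 'a'] (min_width=8, slack=4)
Line 7: ['book'] (min_width=4, slack=8)
Line 8: ['pharmacy', 'cup'] (min_width=12, slack=0)
Line 9: ['support', 'word'] (min_width=12, slack=0)
Line 10: ['garden', 'that'] (min_width=11, slack=1)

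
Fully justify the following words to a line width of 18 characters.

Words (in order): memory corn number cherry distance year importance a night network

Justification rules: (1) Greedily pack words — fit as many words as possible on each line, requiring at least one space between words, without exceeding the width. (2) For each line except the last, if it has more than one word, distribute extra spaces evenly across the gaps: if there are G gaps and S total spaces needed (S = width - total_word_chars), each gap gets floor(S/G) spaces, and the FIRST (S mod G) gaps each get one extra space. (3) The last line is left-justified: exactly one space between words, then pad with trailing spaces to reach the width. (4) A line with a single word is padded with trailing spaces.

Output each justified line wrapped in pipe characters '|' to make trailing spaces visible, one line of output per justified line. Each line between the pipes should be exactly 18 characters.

Line 1: ['memory', 'corn', 'number'] (min_width=18, slack=0)
Line 2: ['cherry', 'distance'] (min_width=15, slack=3)
Line 3: ['year', 'importance', 'a'] (min_width=17, slack=1)
Line 4: ['night', 'network'] (min_width=13, slack=5)

Answer: |memory corn number|
|cherry    distance|
|year  importance a|
|night network     |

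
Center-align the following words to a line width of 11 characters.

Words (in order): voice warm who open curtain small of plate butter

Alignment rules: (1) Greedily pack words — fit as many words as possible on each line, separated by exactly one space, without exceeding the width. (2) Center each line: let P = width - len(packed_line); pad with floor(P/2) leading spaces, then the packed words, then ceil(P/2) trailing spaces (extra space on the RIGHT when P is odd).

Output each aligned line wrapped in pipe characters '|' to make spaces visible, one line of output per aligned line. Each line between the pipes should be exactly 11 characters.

Answer: |voice warm |
| who open  |
|  curtain  |
| small of  |
|   plate   |
|  butter   |

Derivation:
Line 1: ['voice', 'warm'] (min_width=10, slack=1)
Line 2: ['who', 'open'] (min_width=8, slack=3)
Line 3: ['curtain'] (min_width=7, slack=4)
Line 4: ['small', 'of'] (min_width=8, slack=3)
Line 5: ['plate'] (min_width=5, slack=6)
Line 6: ['butter'] (min_width=6, slack=5)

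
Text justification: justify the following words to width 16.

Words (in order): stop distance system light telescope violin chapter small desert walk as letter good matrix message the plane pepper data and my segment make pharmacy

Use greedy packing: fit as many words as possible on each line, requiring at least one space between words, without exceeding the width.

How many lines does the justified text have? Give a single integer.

Line 1: ['stop', 'distance'] (min_width=13, slack=3)
Line 2: ['system', 'light'] (min_width=12, slack=4)
Line 3: ['telescope', 'violin'] (min_width=16, slack=0)
Line 4: ['chapter', 'small'] (min_width=13, slack=3)
Line 5: ['desert', 'walk', 'as'] (min_width=14, slack=2)
Line 6: ['letter', 'good'] (min_width=11, slack=5)
Line 7: ['matrix', 'message'] (min_width=14, slack=2)
Line 8: ['the', 'plane', 'pepper'] (min_width=16, slack=0)
Line 9: ['data', 'and', 'my'] (min_width=11, slack=5)
Line 10: ['segment', 'make'] (min_width=12, slack=4)
Line 11: ['pharmacy'] (min_width=8, slack=8)
Total lines: 11

Answer: 11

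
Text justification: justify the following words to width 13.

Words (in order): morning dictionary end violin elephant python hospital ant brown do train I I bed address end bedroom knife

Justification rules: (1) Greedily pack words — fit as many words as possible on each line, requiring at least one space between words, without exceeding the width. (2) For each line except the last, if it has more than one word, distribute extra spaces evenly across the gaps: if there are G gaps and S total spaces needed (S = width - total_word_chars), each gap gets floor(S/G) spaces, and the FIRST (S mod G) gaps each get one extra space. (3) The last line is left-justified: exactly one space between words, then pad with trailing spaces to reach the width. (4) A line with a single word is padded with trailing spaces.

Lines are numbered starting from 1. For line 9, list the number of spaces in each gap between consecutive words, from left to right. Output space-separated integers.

Answer: 3

Derivation:
Line 1: ['morning'] (min_width=7, slack=6)
Line 2: ['dictionary'] (min_width=10, slack=3)
Line 3: ['end', 'violin'] (min_width=10, slack=3)
Line 4: ['elephant'] (min_width=8, slack=5)
Line 5: ['python'] (min_width=6, slack=7)
Line 6: ['hospital', 'ant'] (min_width=12, slack=1)
Line 7: ['brown', 'do'] (min_width=8, slack=5)
Line 8: ['train', 'I', 'I', 'bed'] (min_width=13, slack=0)
Line 9: ['address', 'end'] (min_width=11, slack=2)
Line 10: ['bedroom', 'knife'] (min_width=13, slack=0)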